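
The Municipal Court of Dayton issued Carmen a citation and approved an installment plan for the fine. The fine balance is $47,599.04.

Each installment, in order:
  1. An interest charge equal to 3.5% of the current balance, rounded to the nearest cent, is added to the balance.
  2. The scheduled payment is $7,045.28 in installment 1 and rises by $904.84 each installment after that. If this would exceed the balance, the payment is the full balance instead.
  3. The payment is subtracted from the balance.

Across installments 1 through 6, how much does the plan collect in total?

# | Opening | Interest | Payment | End bal
1 | $47,599.04 | $1,665.97 | $7,045.28 | $42,219.73
2 | $42,219.73 | $1,477.69 | $7,950.12 | $35,747.30
3 | $35,747.30 | $1,251.16 | $8,854.96 | $28,143.50
4 | $28,143.50 | $985.02 | $9,759.80 | $19,368.72
5 | $19,368.72 | $677.91 | $10,664.64 | $9,381.99
6 | $9,381.99 | $328.37 | $9,710.36 | $0.00
Total paid: $53,985.16

$53,985.16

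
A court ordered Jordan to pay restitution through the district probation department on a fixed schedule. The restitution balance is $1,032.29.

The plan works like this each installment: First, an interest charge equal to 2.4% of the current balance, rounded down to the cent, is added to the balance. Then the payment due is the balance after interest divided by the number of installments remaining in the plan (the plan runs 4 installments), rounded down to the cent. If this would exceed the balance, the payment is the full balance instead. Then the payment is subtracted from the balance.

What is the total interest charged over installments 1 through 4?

Installment 1: opening $1,032.29; interest $24.77 → $1,057.06; payment $264.26; balance $792.80
Installment 2: opening $792.80; interest $19.02 → $811.82; payment $270.60; balance $541.22
Installment 3: opening $541.22; interest $12.98 → $554.20; payment $277.10; balance $277.10
Installment 4: opening $277.10; interest $6.65 → $283.75; payment $283.75; balance $0.00
Total interest: $24.77 + $19.02 + $12.98 + $6.65 = $63.42

$63.42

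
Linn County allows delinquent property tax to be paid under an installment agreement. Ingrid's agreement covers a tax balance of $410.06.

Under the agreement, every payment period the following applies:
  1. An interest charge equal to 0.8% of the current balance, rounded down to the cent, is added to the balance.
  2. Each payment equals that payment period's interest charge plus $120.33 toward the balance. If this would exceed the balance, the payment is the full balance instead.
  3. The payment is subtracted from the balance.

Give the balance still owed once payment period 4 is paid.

$0.00

Payment period 1: opening $410.06; interest $3.28 → $413.34; payment $123.61; balance $289.73
Payment period 2: opening $289.73; interest $2.31 → $292.04; payment $122.64; balance $169.40
Payment period 3: opening $169.40; interest $1.35 → $170.75; payment $121.68; balance $49.07
Payment period 4: opening $49.07; interest $0.39 → $49.46; payment $49.46; balance $0.00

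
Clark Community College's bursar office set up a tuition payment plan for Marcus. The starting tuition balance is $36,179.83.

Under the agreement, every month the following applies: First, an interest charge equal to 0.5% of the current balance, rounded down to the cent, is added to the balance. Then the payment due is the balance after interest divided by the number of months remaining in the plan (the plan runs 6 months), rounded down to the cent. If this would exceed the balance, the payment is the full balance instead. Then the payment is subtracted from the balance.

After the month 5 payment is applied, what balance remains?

$6,182.23

# | Opening | Interest | Payment | End bal
1 | $36,179.83 | $180.89 | $6,060.12 | $30,300.60
2 | $30,300.60 | $151.50 | $6,090.42 | $24,361.68
3 | $24,361.68 | $121.80 | $6,120.87 | $18,362.61
4 | $18,362.61 | $91.81 | $6,151.47 | $12,302.95
5 | $12,302.95 | $61.51 | $6,182.23 | $6,182.23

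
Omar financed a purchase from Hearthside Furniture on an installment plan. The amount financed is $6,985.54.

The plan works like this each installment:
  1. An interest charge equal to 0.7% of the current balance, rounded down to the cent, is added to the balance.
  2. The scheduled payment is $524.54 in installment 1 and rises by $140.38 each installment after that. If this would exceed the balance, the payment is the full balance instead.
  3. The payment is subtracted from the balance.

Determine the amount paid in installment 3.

$805.30

Installment 1: opening $6,985.54; interest $48.89 → $7,034.43; payment $524.54; balance $6,509.89
Installment 2: opening $6,509.89; interest $45.56 → $6,555.45; payment $664.92; balance $5,890.53
Installment 3: opening $5,890.53; interest $41.23 → $5,931.76; payment $805.30; balance $5,126.46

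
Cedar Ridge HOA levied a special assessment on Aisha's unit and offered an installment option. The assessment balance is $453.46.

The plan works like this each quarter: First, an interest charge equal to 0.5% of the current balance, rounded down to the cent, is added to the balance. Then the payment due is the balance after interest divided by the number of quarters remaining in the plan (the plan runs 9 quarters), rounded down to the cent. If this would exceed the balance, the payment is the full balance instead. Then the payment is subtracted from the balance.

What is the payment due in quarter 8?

$52.43

# | Opening | Interest | Payment | End bal
1 | $453.46 | $2.26 | $50.63 | $405.09
2 | $405.09 | $2.02 | $50.88 | $356.23
3 | $356.23 | $1.78 | $51.14 | $306.87
4 | $306.87 | $1.53 | $51.40 | $257.00
5 | $257.00 | $1.28 | $51.65 | $206.63
6 | $206.63 | $1.03 | $51.91 | $155.75
7 | $155.75 | $0.77 | $52.17 | $104.35
8 | $104.35 | $0.52 | $52.43 | $52.44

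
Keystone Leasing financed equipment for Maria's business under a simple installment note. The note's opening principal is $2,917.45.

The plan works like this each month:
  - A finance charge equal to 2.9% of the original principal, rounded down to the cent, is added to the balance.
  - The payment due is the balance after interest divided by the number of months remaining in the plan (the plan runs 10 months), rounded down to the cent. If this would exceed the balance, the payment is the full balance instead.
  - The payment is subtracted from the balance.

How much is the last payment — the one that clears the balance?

$539.54

Month 1: opening $2,917.45; interest $84.60 → $3,002.05; payment $300.20; balance $2,701.85
Month 2: opening $2,701.85; interest $84.60 → $2,786.45; payment $309.60; balance $2,476.85
Month 3: opening $2,476.85; interest $84.60 → $2,561.45; payment $320.18; balance $2,241.27
Month 4: opening $2,241.27; interest $84.60 → $2,325.87; payment $332.26; balance $1,993.61
Month 5: opening $1,993.61; interest $84.60 → $2,078.21; payment $346.36; balance $1,731.85
Month 6: opening $1,731.85; interest $84.60 → $1,816.45; payment $363.29; balance $1,453.16
Month 7: opening $1,453.16; interest $84.60 → $1,537.76; payment $384.44; balance $1,153.32
Month 8: opening $1,153.32; interest $84.60 → $1,237.92; payment $412.64; balance $825.28
Month 9: opening $825.28; interest $84.60 → $909.88; payment $454.94; balance $454.94
Month 10: opening $454.94; interest $84.60 → $539.54; payment $539.54; balance $0.00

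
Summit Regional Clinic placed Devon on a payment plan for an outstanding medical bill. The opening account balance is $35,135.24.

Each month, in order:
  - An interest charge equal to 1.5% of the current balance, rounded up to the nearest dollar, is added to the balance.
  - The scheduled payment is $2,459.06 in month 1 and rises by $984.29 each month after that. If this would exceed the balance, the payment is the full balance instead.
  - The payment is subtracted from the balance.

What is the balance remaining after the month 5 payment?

Month 1: opening $35,135.24; interest $528.00 → $35,663.24; payment $2,459.06; balance $33,204.18
Month 2: opening $33,204.18; interest $499.00 → $33,703.18; payment $3,443.35; balance $30,259.83
Month 3: opening $30,259.83; interest $454.00 → $30,713.83; payment $4,427.64; balance $26,286.19
Month 4: opening $26,286.19; interest $395.00 → $26,681.19; payment $5,411.93; balance $21,269.26
Month 5: opening $21,269.26; interest $320.00 → $21,589.26; payment $6,396.22; balance $15,193.04

$15,193.04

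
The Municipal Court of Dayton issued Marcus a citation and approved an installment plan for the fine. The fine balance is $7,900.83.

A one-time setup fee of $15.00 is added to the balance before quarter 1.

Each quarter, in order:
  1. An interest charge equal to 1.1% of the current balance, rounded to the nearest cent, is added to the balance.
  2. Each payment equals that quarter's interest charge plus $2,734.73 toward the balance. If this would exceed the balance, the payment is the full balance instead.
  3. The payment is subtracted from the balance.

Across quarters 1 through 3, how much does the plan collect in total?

$8,086.80

Quarter 1: opening $7,915.83; interest $87.07 → $8,002.90; payment $2,821.80; balance $5,181.10
Quarter 2: opening $5,181.10; interest $56.99 → $5,238.09; payment $2,791.72; balance $2,446.37
Quarter 3: opening $2,446.37; interest $26.91 → $2,473.28; payment $2,473.28; balance $0.00
Total paid: $8,086.80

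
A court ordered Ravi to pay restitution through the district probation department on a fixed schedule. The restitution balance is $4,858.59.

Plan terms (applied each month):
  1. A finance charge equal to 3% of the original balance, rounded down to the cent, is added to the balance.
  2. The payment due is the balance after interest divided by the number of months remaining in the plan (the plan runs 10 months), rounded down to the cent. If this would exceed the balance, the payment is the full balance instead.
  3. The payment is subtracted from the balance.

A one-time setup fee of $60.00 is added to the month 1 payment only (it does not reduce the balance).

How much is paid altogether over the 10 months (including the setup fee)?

$6,376.09

Month 1: opening $4,858.59; interest $145.75 → $5,004.34; payment $500.43 (+ $60.00 fee); balance $4,503.91
Month 2: opening $4,503.91; interest $145.75 → $4,649.66; payment $516.62; balance $4,133.04
Month 3: opening $4,133.04; interest $145.75 → $4,278.79; payment $534.84; balance $3,743.95
Month 4: opening $3,743.95; interest $145.75 → $3,889.70; payment $555.67; balance $3,334.03
Month 5: opening $3,334.03; interest $145.75 → $3,479.78; payment $579.96; balance $2,899.82
Month 6: opening $2,899.82; interest $145.75 → $3,045.57; payment $609.11; balance $2,436.46
Month 7: opening $2,436.46; interest $145.75 → $2,582.21; payment $645.55; balance $1,936.66
Month 8: opening $1,936.66; interest $145.75 → $2,082.41; payment $694.13; balance $1,388.28
Month 9: opening $1,388.28; interest $145.75 → $1,534.03; payment $767.01; balance $767.02
Month 10: opening $767.02; interest $145.75 → $912.77; payment $912.77; balance $0.00
Total paid: $6,376.09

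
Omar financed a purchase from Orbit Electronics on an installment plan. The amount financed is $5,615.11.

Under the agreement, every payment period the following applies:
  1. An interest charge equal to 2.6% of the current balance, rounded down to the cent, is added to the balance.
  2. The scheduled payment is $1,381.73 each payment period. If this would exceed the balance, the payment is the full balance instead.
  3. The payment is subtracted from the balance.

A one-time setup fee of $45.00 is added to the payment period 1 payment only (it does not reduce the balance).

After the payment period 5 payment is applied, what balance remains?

$0.00

Payment period 1: $5,615.11 +$145.99 interest = $5,761.10; pay $1,381.73 (+ $45.00 fee) → $4,379.37
Payment period 2: $4,379.37 +$113.86 interest = $4,493.23; pay $1,381.73 → $3,111.50
Payment period 3: $3,111.50 +$80.89 interest = $3,192.39; pay $1,381.73 → $1,810.66
Payment period 4: $1,810.66 +$47.07 interest = $1,857.73; pay $1,381.73 → $476.00
Payment period 5: $476.00 +$12.37 interest = $488.37; pay $488.37 → $0.00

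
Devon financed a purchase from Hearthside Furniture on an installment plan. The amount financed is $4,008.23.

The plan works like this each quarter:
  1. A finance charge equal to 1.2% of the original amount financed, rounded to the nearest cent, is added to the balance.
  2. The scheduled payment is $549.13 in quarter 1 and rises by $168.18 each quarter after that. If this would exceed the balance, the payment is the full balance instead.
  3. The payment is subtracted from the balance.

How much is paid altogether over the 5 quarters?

$4,248.73

# | Opening | Interest | Payment | End bal
1 | $4,008.23 | $48.10 | $549.13 | $3,507.20
2 | $3,507.20 | $48.10 | $717.31 | $2,837.99
3 | $2,837.99 | $48.10 | $885.49 | $2,000.60
4 | $2,000.60 | $48.10 | $1,053.67 | $995.03
5 | $995.03 | $48.10 | $1,043.13 | $0.00
Total paid: $4,248.73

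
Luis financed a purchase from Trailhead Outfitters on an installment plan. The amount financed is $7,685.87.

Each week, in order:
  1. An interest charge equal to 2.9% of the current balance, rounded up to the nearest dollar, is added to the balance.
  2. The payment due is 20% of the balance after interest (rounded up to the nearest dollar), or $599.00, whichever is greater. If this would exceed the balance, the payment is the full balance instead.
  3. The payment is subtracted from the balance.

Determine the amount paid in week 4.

Week 1: opening $7,685.87; interest $223.00 → $7,908.87; payment $1,582.00; balance $6,326.87
Week 2: opening $6,326.87; interest $184.00 → $6,510.87; payment $1,303.00; balance $5,207.87
Week 3: opening $5,207.87; interest $152.00 → $5,359.87; payment $1,072.00; balance $4,287.87
Week 4: opening $4,287.87; interest $125.00 → $4,412.87; payment $883.00; balance $3,529.87

$883.00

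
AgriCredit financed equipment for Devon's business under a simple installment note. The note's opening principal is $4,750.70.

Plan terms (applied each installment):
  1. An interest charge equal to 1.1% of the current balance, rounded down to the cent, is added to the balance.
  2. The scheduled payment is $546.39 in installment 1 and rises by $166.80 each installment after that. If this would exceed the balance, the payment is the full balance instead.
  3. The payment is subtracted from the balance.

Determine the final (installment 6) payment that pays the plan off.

$544.53

Installment 1: $4,750.70 +$52.25 interest = $4,802.95; pay $546.39 → $4,256.56
Installment 2: $4,256.56 +$46.82 interest = $4,303.38; pay $713.19 → $3,590.19
Installment 3: $3,590.19 +$39.49 interest = $3,629.68; pay $879.99 → $2,749.69
Installment 4: $2,749.69 +$30.24 interest = $2,779.93; pay $1,046.79 → $1,733.14
Installment 5: $1,733.14 +$19.06 interest = $1,752.20; pay $1,213.59 → $538.61
Installment 6: $538.61 +$5.92 interest = $544.53; pay $544.53 → $0.00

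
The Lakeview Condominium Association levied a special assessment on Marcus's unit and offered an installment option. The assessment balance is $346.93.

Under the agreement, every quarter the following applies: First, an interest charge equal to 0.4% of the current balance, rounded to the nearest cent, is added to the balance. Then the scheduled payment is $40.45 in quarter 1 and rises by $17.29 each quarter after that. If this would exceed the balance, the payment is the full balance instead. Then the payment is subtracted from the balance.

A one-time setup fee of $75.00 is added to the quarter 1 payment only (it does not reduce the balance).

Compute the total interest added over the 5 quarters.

Quarter 1: opening $346.93; interest $1.39 → $348.32; payment $40.45 (+ $75.00 fee); balance $307.87
Quarter 2: opening $307.87; interest $1.23 → $309.10; payment $57.74; balance $251.36
Quarter 3: opening $251.36; interest $1.01 → $252.37; payment $75.03; balance $177.34
Quarter 4: opening $177.34; interest $0.71 → $178.05; payment $92.32; balance $85.73
Quarter 5: opening $85.73; interest $0.34 → $86.07; payment $86.07; balance $0.00
Total interest: $1.39 + $1.23 + $1.01 + $0.71 + $0.34 = $4.68

$4.68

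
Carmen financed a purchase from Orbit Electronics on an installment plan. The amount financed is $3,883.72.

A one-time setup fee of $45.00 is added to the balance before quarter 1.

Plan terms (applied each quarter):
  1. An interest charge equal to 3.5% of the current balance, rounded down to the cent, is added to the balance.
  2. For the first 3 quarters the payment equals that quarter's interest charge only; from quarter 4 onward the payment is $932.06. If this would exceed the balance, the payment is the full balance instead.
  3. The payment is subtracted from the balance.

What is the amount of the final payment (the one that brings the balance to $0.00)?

$599.98

Quarter 1: opening $3,928.72; interest $137.50 → $4,066.22; payment $137.50; balance $3,928.72
Quarter 2: opening $3,928.72; interest $137.50 → $4,066.22; payment $137.50; balance $3,928.72
Quarter 3: opening $3,928.72; interest $137.50 → $4,066.22; payment $137.50; balance $3,928.72
Quarter 4: opening $3,928.72; interest $137.50 → $4,066.22; payment $932.06; balance $3,134.16
Quarter 5: opening $3,134.16; interest $109.69 → $3,243.85; payment $932.06; balance $2,311.79
Quarter 6: opening $2,311.79; interest $80.91 → $2,392.70; payment $932.06; balance $1,460.64
Quarter 7: opening $1,460.64; interest $51.12 → $1,511.76; payment $932.06; balance $579.70
Quarter 8: opening $579.70; interest $20.28 → $599.98; payment $599.98; balance $0.00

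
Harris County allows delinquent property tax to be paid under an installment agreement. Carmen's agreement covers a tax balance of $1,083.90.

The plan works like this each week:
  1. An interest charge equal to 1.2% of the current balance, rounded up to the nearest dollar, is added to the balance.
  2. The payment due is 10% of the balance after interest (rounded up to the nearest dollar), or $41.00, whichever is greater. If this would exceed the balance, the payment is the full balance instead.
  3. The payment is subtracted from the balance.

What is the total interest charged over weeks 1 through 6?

Week 1: $1,083.90 +$14.00 interest = $1,097.90; pay $110.00 → $987.90
Week 2: $987.90 +$12.00 interest = $999.90; pay $100.00 → $899.90
Week 3: $899.90 +$11.00 interest = $910.90; pay $92.00 → $818.90
Week 4: $818.90 +$10.00 interest = $828.90; pay $83.00 → $745.90
Week 5: $745.90 +$9.00 interest = $754.90; pay $76.00 → $678.90
Week 6: $678.90 +$9.00 interest = $687.90; pay $69.00 → $618.90
Total interest: $14.00 + $12.00 + $11.00 + $10.00 + $9.00 + $9.00 = $65.00

$65.00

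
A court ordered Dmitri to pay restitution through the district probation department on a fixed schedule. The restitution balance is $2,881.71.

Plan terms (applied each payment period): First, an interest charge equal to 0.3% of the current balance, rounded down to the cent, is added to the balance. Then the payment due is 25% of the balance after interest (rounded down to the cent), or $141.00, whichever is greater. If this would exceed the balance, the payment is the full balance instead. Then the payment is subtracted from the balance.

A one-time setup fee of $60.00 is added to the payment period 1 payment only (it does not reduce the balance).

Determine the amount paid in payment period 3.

$408.90

Payment period 1: opening $2,881.71; interest $8.64 → $2,890.35; payment $722.58 (+ $60.00 fee); balance $2,167.77
Payment period 2: opening $2,167.77; interest $6.50 → $2,174.27; payment $543.56; balance $1,630.71
Payment period 3: opening $1,630.71; interest $4.89 → $1,635.60; payment $408.90; balance $1,226.70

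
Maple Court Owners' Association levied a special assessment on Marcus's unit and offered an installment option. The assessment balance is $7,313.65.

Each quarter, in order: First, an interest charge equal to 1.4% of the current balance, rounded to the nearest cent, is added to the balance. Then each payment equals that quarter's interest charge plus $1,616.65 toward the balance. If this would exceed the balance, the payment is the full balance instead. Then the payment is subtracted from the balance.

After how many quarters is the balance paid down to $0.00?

Quarter 1: opening $7,313.65; interest $102.39 → $7,416.04; payment $1,719.04; balance $5,697.00
Quarter 2: opening $5,697.00; interest $79.76 → $5,776.76; payment $1,696.41; balance $4,080.35
Quarter 3: opening $4,080.35; interest $57.12 → $4,137.47; payment $1,673.77; balance $2,463.70
Quarter 4: opening $2,463.70; interest $34.49 → $2,498.19; payment $1,651.14; balance $847.05
Quarter 5: opening $847.05; interest $11.86 → $858.91; payment $858.91; balance $0.00
Balance reaches $0.00 in quarter 5.

5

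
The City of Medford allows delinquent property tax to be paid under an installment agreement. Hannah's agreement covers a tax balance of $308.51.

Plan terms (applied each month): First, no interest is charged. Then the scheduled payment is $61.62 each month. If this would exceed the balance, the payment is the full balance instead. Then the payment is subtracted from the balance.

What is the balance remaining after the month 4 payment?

$62.03

Month 1: opening $308.51; payment $61.62; balance $246.89
Month 2: opening $246.89; payment $61.62; balance $185.27
Month 3: opening $185.27; payment $61.62; balance $123.65
Month 4: opening $123.65; payment $61.62; balance $62.03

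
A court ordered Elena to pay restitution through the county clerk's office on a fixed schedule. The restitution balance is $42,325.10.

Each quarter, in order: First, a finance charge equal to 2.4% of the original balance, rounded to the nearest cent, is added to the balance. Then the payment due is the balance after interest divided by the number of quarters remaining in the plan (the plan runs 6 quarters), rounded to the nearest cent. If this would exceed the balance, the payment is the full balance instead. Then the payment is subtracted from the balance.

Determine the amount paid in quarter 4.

$8,019.19

Quarter 1: $42,325.10 +$1,015.80 interest = $43,340.90; pay $7,223.48 → $36,117.42
Quarter 2: $36,117.42 +$1,015.80 interest = $37,133.22; pay $7,426.64 → $29,706.58
Quarter 3: $29,706.58 +$1,015.80 interest = $30,722.38; pay $7,680.60 → $23,041.78
Quarter 4: $23,041.78 +$1,015.80 interest = $24,057.58; pay $8,019.19 → $16,038.39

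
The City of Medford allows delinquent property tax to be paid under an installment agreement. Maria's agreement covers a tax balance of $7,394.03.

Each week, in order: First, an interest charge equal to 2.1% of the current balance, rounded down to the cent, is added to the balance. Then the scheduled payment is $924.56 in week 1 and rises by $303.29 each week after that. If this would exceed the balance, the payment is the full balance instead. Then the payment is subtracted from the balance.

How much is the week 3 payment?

$1,531.14

# | Opening | Interest | Payment | End bal
1 | $7,394.03 | $155.27 | $924.56 | $6,624.74
2 | $6,624.74 | $139.11 | $1,227.85 | $5,536.00
3 | $5,536.00 | $116.25 | $1,531.14 | $4,121.11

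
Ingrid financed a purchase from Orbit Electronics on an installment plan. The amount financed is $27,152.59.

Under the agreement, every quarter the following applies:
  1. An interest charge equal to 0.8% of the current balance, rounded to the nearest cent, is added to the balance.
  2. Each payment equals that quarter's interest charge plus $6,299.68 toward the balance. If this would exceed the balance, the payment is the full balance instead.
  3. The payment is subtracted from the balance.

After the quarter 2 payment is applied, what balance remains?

Quarter 1: $27,152.59 +$217.22 interest = $27,369.81; pay $6,516.90 → $20,852.91
Quarter 2: $20,852.91 +$166.82 interest = $21,019.73; pay $6,466.50 → $14,553.23

$14,553.23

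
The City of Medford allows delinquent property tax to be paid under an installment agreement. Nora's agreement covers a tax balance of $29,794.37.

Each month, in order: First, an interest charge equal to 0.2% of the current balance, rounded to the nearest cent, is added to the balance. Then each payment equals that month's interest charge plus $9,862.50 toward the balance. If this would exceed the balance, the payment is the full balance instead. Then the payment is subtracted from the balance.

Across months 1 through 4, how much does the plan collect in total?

# | Opening | Interest | Payment | End bal
1 | $29,794.37 | $59.59 | $9,922.09 | $19,931.87
2 | $19,931.87 | $39.86 | $9,902.36 | $10,069.37
3 | $10,069.37 | $20.14 | $9,882.64 | $206.87
4 | $206.87 | $0.41 | $207.28 | $0.00
Total paid: $29,914.37

$29,914.37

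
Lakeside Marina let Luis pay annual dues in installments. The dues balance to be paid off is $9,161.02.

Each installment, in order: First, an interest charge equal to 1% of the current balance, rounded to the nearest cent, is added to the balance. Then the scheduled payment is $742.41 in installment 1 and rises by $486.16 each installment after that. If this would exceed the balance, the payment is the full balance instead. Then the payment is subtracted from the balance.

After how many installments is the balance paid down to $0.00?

# | Opening | Interest | Payment | End bal
1 | $9,161.02 | $91.61 | $742.41 | $8,510.22
2 | $8,510.22 | $85.10 | $1,228.57 | $7,366.75
3 | $7,366.75 | $73.67 | $1,714.73 | $5,725.69
4 | $5,725.69 | $57.26 | $2,200.89 | $3,582.06
5 | $3,582.06 | $35.82 | $2,687.05 | $930.83
6 | $930.83 | $9.31 | $940.14 | $0.00
Balance reaches $0.00 in installment 6.

6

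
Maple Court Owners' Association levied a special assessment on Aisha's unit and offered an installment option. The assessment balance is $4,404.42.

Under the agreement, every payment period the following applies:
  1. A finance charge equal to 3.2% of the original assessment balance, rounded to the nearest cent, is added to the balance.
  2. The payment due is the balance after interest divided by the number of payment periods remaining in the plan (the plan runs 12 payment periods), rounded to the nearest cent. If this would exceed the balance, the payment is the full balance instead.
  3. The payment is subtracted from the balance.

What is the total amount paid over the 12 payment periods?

$6,095.70

# | Opening | Interest | Payment | End bal
1 | $4,404.42 | $140.94 | $378.78 | $4,166.58
2 | $4,166.58 | $140.94 | $391.59 | $3,915.93
3 | $3,915.93 | $140.94 | $405.69 | $3,651.18
4 | $3,651.18 | $140.94 | $421.35 | $3,370.77
5 | $3,370.77 | $140.94 | $438.96 | $3,072.75
6 | $3,072.75 | $140.94 | $459.10 | $2,754.59
7 | $2,754.59 | $140.94 | $482.59 | $2,412.94
8 | $2,412.94 | $140.94 | $510.78 | $2,043.10
9 | $2,043.10 | $140.94 | $546.01 | $1,638.03
10 | $1,638.03 | $140.94 | $592.99 | $1,185.98
11 | $1,185.98 | $140.94 | $663.46 | $663.46
12 | $663.46 | $140.94 | $804.40 | $0.00
Total paid: $6,095.70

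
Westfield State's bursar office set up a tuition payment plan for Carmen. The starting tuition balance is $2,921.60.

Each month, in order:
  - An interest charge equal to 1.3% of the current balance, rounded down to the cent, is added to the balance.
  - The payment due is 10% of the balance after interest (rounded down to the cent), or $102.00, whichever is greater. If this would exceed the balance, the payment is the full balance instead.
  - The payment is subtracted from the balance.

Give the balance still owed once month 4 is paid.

Month 1: $2,921.60 +$37.98 interest = $2,959.58; pay $295.95 → $2,663.63
Month 2: $2,663.63 +$34.62 interest = $2,698.25; pay $269.82 → $2,428.43
Month 3: $2,428.43 +$31.56 interest = $2,459.99; pay $245.99 → $2,214.00
Month 4: $2,214.00 +$28.78 interest = $2,242.78; pay $224.27 → $2,018.51

$2,018.51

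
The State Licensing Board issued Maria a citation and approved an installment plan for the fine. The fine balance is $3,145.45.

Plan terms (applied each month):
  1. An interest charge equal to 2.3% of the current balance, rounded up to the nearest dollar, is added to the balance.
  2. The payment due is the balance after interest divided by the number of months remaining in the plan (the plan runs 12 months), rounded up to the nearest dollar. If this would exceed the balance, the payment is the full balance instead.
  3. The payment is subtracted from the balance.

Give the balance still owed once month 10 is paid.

$657.45

Month 1: $3,145.45 +$73.00 interest = $3,218.45; pay $269.00 → $2,949.45
Month 2: $2,949.45 +$68.00 interest = $3,017.45; pay $275.00 → $2,742.45
Month 3: $2,742.45 +$64.00 interest = $2,806.45; pay $281.00 → $2,525.45
Month 4: $2,525.45 +$59.00 interest = $2,584.45; pay $288.00 → $2,296.45
Month 5: $2,296.45 +$53.00 interest = $2,349.45; pay $294.00 → $2,055.45
Month 6: $2,055.45 +$48.00 interest = $2,103.45; pay $301.00 → $1,802.45
Month 7: $1,802.45 +$42.00 interest = $1,844.45; pay $308.00 → $1,536.45
Month 8: $1,536.45 +$36.00 interest = $1,572.45; pay $315.00 → $1,257.45
Month 9: $1,257.45 +$29.00 interest = $1,286.45; pay $322.00 → $964.45
Month 10: $964.45 +$23.00 interest = $987.45; pay $330.00 → $657.45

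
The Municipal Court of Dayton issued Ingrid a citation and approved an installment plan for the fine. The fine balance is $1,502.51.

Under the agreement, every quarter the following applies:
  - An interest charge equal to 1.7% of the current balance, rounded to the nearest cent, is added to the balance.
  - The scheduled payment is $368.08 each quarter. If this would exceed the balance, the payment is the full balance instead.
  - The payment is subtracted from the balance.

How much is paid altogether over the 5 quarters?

Quarter 1: $1,502.51 +$25.54 interest = $1,528.05; pay $368.08 → $1,159.97
Quarter 2: $1,159.97 +$19.72 interest = $1,179.69; pay $368.08 → $811.61
Quarter 3: $811.61 +$13.80 interest = $825.41; pay $368.08 → $457.33
Quarter 4: $457.33 +$7.77 interest = $465.10; pay $368.08 → $97.02
Quarter 5: $97.02 +$1.65 interest = $98.67; pay $98.67 → $0.00
Total paid: $1,570.99

$1,570.99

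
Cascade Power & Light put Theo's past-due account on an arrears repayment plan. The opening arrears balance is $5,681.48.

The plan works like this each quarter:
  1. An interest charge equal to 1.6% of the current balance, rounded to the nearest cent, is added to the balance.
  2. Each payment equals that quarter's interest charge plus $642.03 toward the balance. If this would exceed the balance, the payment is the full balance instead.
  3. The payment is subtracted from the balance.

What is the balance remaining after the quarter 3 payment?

$3,755.39

Quarter 1: opening $5,681.48; interest $90.90 → $5,772.38; payment $732.93; balance $5,039.45
Quarter 2: opening $5,039.45; interest $80.63 → $5,120.08; payment $722.66; balance $4,397.42
Quarter 3: opening $4,397.42; interest $70.36 → $4,467.78; payment $712.39; balance $3,755.39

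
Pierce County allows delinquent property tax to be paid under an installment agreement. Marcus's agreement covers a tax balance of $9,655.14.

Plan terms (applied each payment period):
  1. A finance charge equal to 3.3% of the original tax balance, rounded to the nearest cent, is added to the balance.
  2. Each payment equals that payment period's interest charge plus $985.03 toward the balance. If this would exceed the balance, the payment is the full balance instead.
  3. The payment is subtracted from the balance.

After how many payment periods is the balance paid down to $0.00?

10

# | Opening | Interest | Payment | End bal
1 | $9,655.14 | $318.62 | $1,303.65 | $8,670.11
2 | $8,670.11 | $318.62 | $1,303.65 | $7,685.08
3 | $7,685.08 | $318.62 | $1,303.65 | $6,700.05
4 | $6,700.05 | $318.62 | $1,303.65 | $5,715.02
5 | $5,715.02 | $318.62 | $1,303.65 | $4,729.99
6 | $4,729.99 | $318.62 | $1,303.65 | $3,744.96
7 | $3,744.96 | $318.62 | $1,303.65 | $2,759.93
8 | $2,759.93 | $318.62 | $1,303.65 | $1,774.90
9 | $1,774.90 | $318.62 | $1,303.65 | $789.87
10 | $789.87 | $318.62 | $1,108.49 | $0.00
Balance reaches $0.00 in payment period 10.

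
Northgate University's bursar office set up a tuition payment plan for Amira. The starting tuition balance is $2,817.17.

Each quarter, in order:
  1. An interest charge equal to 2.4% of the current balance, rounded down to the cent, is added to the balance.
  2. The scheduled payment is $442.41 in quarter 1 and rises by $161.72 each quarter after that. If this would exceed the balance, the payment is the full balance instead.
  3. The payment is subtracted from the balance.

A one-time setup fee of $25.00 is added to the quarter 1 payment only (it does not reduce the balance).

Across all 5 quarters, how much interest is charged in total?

$206.62

Quarter 1: $2,817.17 +$67.61 interest = $2,884.78; pay $442.41 (+ $25.00 fee) → $2,442.37
Quarter 2: $2,442.37 +$58.61 interest = $2,500.98; pay $604.13 → $1,896.85
Quarter 3: $1,896.85 +$45.52 interest = $1,942.37; pay $765.85 → $1,176.52
Quarter 4: $1,176.52 +$28.23 interest = $1,204.75; pay $927.57 → $277.18
Quarter 5: $277.18 +$6.65 interest = $283.83; pay $283.83 → $0.00
Total interest: $67.61 + $58.61 + $45.52 + $28.23 + $6.65 = $206.62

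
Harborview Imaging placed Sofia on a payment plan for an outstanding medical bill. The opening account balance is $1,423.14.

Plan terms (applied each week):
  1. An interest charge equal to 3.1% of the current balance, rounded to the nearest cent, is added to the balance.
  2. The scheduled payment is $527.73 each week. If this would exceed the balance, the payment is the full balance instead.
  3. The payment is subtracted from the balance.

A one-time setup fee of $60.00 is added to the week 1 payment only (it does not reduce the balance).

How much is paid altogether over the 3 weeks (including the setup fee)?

$1,570.06

# | Opening | Interest | Payment | Fee | End bal
1 | $1,423.14 | $44.12 | $527.73 | $60.00 | $939.53
2 | $939.53 | $29.13 | $527.73 | — | $440.93
3 | $440.93 | $13.67 | $454.60 | — | $0.00
Total paid: $1,570.06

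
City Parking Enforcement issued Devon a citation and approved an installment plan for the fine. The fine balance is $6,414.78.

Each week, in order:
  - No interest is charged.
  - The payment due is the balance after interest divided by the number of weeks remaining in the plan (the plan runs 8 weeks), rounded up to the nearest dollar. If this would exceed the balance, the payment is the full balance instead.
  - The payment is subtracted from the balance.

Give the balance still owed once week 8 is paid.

$0.00

Week 1: opening $6,414.78; payment $802.00; balance $5,612.78
Week 2: opening $5,612.78; payment $802.00; balance $4,810.78
Week 3: opening $4,810.78; payment $802.00; balance $4,008.78
Week 4: opening $4,008.78; payment $802.00; balance $3,206.78
Week 5: opening $3,206.78; payment $802.00; balance $2,404.78
Week 6: opening $2,404.78; payment $802.00; balance $1,602.78
Week 7: opening $1,602.78; payment $802.00; balance $800.78
Week 8: opening $800.78; payment $800.78; balance $0.00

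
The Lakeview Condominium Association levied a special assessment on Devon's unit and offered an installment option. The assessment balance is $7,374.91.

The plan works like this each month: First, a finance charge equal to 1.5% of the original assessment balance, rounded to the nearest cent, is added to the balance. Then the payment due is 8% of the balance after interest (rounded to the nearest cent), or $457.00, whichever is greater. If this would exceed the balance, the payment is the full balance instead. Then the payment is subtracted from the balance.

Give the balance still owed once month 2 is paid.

# | Opening | Interest | Payment | End bal
1 | $7,374.91 | $110.62 | $598.84 | $6,886.69
2 | $6,886.69 | $110.62 | $559.78 | $6,437.53

$6,437.53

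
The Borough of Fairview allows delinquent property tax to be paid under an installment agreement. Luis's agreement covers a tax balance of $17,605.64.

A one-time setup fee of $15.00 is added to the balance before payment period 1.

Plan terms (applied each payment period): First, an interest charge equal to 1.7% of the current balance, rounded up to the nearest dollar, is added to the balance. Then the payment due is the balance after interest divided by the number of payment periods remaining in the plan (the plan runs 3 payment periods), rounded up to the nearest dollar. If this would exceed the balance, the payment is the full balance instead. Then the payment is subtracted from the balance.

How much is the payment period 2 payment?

# | Opening | Interest | Payment | End bal
1 | $17,620.64 | $300.00 | $5,974.00 | $11,946.64
2 | $11,946.64 | $204.00 | $6,076.00 | $6,074.64

$6,076.00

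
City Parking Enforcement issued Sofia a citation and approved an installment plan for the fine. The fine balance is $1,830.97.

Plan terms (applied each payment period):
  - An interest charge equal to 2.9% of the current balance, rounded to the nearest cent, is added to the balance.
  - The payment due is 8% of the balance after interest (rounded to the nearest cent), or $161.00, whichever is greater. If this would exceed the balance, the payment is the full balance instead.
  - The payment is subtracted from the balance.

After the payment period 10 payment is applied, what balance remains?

$599.69

Payment period 1: opening $1,830.97; interest $53.10 → $1,884.07; payment $161.00; balance $1,723.07
Payment period 2: opening $1,723.07; interest $49.97 → $1,773.04; payment $161.00; balance $1,612.04
Payment period 3: opening $1,612.04; interest $46.75 → $1,658.79; payment $161.00; balance $1,497.79
Payment period 4: opening $1,497.79; interest $43.44 → $1,541.23; payment $161.00; balance $1,380.23
Payment period 5: opening $1,380.23; interest $40.03 → $1,420.26; payment $161.00; balance $1,259.26
Payment period 6: opening $1,259.26; interest $36.52 → $1,295.78; payment $161.00; balance $1,134.78
Payment period 7: opening $1,134.78; interest $32.91 → $1,167.69; payment $161.00; balance $1,006.69
Payment period 8: opening $1,006.69; interest $29.19 → $1,035.88; payment $161.00; balance $874.88
Payment period 9: opening $874.88; interest $25.37 → $900.25; payment $161.00; balance $739.25
Payment period 10: opening $739.25; interest $21.44 → $760.69; payment $161.00; balance $599.69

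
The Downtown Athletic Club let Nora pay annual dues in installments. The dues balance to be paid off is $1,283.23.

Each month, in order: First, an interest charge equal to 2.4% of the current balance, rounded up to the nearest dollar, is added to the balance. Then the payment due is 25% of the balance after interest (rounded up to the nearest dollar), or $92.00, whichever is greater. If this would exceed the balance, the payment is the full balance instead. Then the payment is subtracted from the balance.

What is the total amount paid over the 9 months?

$1,406.23

# | Opening | Interest | Payment | End bal
1 | $1,283.23 | $31.00 | $329.00 | $985.23
2 | $985.23 | $24.00 | $253.00 | $756.23
3 | $756.23 | $19.00 | $194.00 | $581.23
4 | $581.23 | $14.00 | $149.00 | $446.23
5 | $446.23 | $11.00 | $115.00 | $342.23
6 | $342.23 | $9.00 | $92.00 | $259.23
7 | $259.23 | $7.00 | $92.00 | $174.23
8 | $174.23 | $5.00 | $92.00 | $87.23
9 | $87.23 | $3.00 | $90.23 | $0.00
Total paid: $1,406.23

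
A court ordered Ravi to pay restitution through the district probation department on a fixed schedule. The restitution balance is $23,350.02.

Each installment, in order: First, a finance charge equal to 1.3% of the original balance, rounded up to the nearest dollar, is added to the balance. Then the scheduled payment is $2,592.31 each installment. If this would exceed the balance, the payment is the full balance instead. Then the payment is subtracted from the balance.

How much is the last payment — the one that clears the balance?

$770.92

# | Opening | Interest | Payment | End bal
1 | $23,350.02 | $304.00 | $2,592.31 | $21,061.71
2 | $21,061.71 | $304.00 | $2,592.31 | $18,773.40
3 | $18,773.40 | $304.00 | $2,592.31 | $16,485.09
4 | $16,485.09 | $304.00 | $2,592.31 | $14,196.78
5 | $14,196.78 | $304.00 | $2,592.31 | $11,908.47
6 | $11,908.47 | $304.00 | $2,592.31 | $9,620.16
7 | $9,620.16 | $304.00 | $2,592.31 | $7,331.85
8 | $7,331.85 | $304.00 | $2,592.31 | $5,043.54
9 | $5,043.54 | $304.00 | $2,592.31 | $2,755.23
10 | $2,755.23 | $304.00 | $2,592.31 | $466.92
11 | $466.92 | $304.00 | $770.92 | $0.00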